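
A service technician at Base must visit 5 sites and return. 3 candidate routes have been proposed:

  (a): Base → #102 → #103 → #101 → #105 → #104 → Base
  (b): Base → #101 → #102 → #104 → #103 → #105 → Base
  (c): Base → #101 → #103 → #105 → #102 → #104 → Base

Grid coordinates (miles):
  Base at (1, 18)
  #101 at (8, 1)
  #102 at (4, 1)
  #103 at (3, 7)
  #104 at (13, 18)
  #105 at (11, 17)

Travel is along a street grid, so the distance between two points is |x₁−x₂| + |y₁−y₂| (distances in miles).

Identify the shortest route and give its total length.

(a): 20 + 7 + 11 + 19 + 3 + 12 = 72
(b): 24 + 4 + 26 + 21 + 18 + 11 = 104
(c): 24 + 11 + 18 + 23 + 26 + 12 = 114

Shortest is (a), total 72 miles.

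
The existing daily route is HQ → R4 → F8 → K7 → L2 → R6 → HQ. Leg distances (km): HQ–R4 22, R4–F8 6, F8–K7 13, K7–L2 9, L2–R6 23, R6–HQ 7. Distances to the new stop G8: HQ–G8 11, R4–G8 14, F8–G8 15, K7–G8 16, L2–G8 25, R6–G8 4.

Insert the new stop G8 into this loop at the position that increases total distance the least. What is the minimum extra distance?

Minimum extra distance: 3 km, inserting G8 between HQ and R4.

Insertion cost between consecutive stops i–j is d(i,G8) + d(G8,j) − d(i,j):
  between HQ and R4: 11 + 14 − 22 = 3
  between R4 and F8: 14 + 15 − 6 = 23
  between F8 and K7: 15 + 16 − 13 = 18
  between K7 and L2: 16 + 25 − 9 = 32
  between L2 and R6: 25 + 4 − 23 = 6
  between R6 and HQ: 4 + 11 − 7 = 8
Cheapest insertion is between HQ and R4, adding 3.
New total = 80 + 3 = 83.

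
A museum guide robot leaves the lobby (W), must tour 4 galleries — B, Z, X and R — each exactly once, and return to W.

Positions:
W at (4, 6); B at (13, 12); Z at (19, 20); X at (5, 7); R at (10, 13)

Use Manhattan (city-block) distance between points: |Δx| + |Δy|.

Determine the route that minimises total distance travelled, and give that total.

Shortest round trip = 58.

There are 12 distinct closed tours to check (reversals are equivalent).
W→B→Z→X→R→W: 15+14+27+11+13 = 80
W→B→Z→R→X→W: 15+14+16+11+2 = 58
W→B→X→Z→R→W: 15+13+27+16+13 = 84
W→B→X→R→Z→W: 15+13+11+16+29 = 84
W→B→R→Z→X→W: 15+4+16+27+2 = 64
W→B→R→X→Z→W: 15+4+11+27+29 = 86
W→Z→B→X→R→W: 29+14+13+11+13 = 80
W→Z→B→R→X→W: 29+14+4+11+2 = 60
W→Z→X→B→R→W: 29+27+13+4+13 = 86
W→Z→R→B→X→W: 29+16+4+13+2 = 64
W→X→B→Z→R→W: 2+13+14+16+13 = 58
W→X→Z→B→R→W: 2+27+14+4+13 = 60
The minimum is 58.
One optimal route: W → B → Z → R → X → W (or its reverse).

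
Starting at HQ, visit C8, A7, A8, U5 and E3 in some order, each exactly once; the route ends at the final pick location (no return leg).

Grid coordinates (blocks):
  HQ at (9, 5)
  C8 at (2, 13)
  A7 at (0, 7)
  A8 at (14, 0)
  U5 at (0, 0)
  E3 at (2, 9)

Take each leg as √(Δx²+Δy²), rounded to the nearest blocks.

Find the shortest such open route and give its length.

There are 5! = 120 possible orderings.
HQ → C8 → A7 → A8 → U5 → E3: 11+6+16+14+9 = 56
HQ → C8 → A7 → A8 → E3 → U5: 11+6+16+15+9 = 57
HQ → C8 → A7 → U5 → A8 → E3: 11+6+7+14+15 = 53
HQ → C8 → A7 → U5 → E3 → A8: 11+6+7+9+15 = 48
HQ → C8 → A7 → E3 → A8 → U5: 11+6+3+15+14 = 49
HQ → C8 → A7 → E3 → U5 → A8: 11+6+3+9+14 = 43
HQ → C8 → A8 → A7 → U5 → E3: 11+18+16+7+9 = 61
HQ → C8 → A8 → A7 → E3 → U5: 11+18+16+3+9 = 57
HQ → C8 → A8 → U5 → A7 → E3: 11+18+14+7+3 = 53
HQ → C8 → A8 → U5 → E3 → A7: 11+18+14+9+3 = 55
HQ → C8 → A8 → E3 → A7 → U5: 11+18+15+3+7 = 54
HQ → C8 → A8 → E3 → U5 → A7: 11+18+15+9+7 = 60
HQ → C8 → U5 → A7 → A8 → E3: 11+13+7+16+15 = 62
HQ → C8 → U5 → A7 → E3 → A8: 11+13+7+3+15 = 49
… (106 more)
HQ → A8 → U5 → A7 → E3 → C8: 7+14+7+3+4 = 35  ← best
The minimum is 35.
One shortest path: HQ → A8 → U5 → A7 → E3 → C8.

Shortest open route: 35 blocks.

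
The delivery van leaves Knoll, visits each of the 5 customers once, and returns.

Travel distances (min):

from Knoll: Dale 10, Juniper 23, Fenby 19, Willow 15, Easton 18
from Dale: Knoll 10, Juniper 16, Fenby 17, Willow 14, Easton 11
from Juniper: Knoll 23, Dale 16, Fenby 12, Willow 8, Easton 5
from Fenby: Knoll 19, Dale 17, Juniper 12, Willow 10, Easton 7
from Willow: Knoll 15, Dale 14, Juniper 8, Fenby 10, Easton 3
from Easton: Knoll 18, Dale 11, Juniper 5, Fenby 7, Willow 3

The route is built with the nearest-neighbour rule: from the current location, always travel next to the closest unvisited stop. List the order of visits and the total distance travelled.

Knoll → [Dale:10 / Willow:15 / Easton:18 / Fenby:19 / Juniper:23] → Dale (10)
Dale → [Easton:11 / Willow:14 / Juniper:16 / Fenby:17] → Easton (11)
Easton → [Willow:3 / Juniper:5 / Fenby:7] → Willow (3)
Willow → [Juniper:8 / Fenby:10] → Juniper (8)
Juniper → [Fenby:12] → Fenby (12)
Return Fenby→Knoll: 19.
Total = 10 + 11 + 3 + 8 + 12 + 19 = 63.

Total distance 63 min via the nearest-neighbour route Knoll → Dale → Easton → Willow → Juniper → Fenby → Knoll.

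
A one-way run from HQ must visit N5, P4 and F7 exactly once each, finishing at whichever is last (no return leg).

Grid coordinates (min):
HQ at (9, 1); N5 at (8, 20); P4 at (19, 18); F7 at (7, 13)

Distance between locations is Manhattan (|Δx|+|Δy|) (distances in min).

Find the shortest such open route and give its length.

Minimum one-way distance = 35 min.

There are 3! = 6 possible orderings.
HQ - N5 - P4 - F7: 20+13+17 = 50
HQ - N5 - F7 - P4: 20+8+17 = 45
HQ - P4 - N5 - F7: 27+13+8 = 48
HQ - P4 - F7 - N5: 27+17+8 = 52
HQ - F7 - N5 - P4: 14+8+13 = 35
HQ - F7 - P4 - N5: 14+17+13 = 44
The minimum is 35.
One shortest path: HQ → F7 → N5 → P4.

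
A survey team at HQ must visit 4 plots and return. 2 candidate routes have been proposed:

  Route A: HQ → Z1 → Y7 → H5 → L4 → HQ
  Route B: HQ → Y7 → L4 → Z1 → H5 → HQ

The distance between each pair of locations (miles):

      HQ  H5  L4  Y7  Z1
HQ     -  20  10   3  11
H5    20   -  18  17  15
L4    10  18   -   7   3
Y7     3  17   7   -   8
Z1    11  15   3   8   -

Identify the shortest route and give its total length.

Route A: 11 + 8 + 17 + 18 + 10 = 64
Route B: 3 + 7 + 3 + 15 + 20 = 48

Shortest is Route B, total 48 miles.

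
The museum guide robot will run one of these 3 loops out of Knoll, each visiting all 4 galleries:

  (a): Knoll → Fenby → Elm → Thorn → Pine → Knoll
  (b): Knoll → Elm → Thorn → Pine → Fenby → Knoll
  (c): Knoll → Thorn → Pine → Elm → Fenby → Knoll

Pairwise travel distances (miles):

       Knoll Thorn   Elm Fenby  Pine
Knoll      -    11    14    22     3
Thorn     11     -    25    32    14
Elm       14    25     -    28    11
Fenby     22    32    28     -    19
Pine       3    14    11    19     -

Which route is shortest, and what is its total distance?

86 miles — (c) is the shortest.

(a): 22 + 28 + 25 + 14 + 3 = 92
(b): 14 + 25 + 14 + 19 + 22 = 94
(c): 11 + 14 + 11 + 28 + 22 = 86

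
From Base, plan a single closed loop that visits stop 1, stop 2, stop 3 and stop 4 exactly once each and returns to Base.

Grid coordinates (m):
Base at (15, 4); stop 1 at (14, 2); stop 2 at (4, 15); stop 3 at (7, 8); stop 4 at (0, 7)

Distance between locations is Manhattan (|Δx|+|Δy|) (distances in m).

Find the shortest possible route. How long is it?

With 4 stops there are 4!/2 = 12 distinct round trips (a route and its reverse cost the same).
Base→stop 1→stop 2→stop 3→stop 4→Base: 3+23+10+8+18 = 62
Base→stop 1→stop 2→stop 4→stop 3→Base: 3+23+12+8+12 = 58
Base→stop 1→stop 3→stop 2→stop 4→Base: 3+13+10+12+18 = 56
Base→stop 1→stop 3→stop 4→stop 2→Base: 3+13+8+12+22 = 58
Base→stop 1→stop 4→stop 2→stop 3→Base: 3+19+12+10+12 = 56
Base→stop 1→stop 4→stop 3→stop 2→Base: 3+19+8+10+22 = 62
Base→stop 2→stop 1→stop 3→stop 4→Base: 22+23+13+8+18 = 84
Base→stop 2→stop 1→stop 4→stop 3→Base: 22+23+19+8+12 = 84
Base→stop 2→stop 3→stop 1→stop 4→Base: 22+10+13+19+18 = 82
Base→stop 2→stop 4→stop 1→stop 3→Base: 22+12+19+13+12 = 78
Base→stop 3→stop 1→stop 2→stop 4→Base: 12+13+23+12+18 = 78
Base→stop 3→stop 2→stop 1→stop 4→Base: 12+10+23+19+18 = 82
The minimum is 56.
One optimal route: Base → stop 1 → stop 3 → stop 2 → stop 4 → Base (or its reverse).

Shortest round trip = 56 m.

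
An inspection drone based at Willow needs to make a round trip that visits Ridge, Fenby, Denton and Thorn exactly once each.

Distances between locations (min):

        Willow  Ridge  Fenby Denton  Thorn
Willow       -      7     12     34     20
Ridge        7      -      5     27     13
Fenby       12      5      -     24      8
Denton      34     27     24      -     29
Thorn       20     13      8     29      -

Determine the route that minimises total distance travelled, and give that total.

Shortest round trip = 83 min.

There are 12 distinct closed tours to check (reversals are equivalent).
Willow-Ridge-Fenby-Denton-Thorn-Willow: 7+5+24+29+20 = 85
Willow-Ridge-Fenby-Thorn-Denton-Willow: 7+5+8+29+34 = 83
Willow-Ridge-Denton-Fenby-Thorn-Willow: 7+27+24+8+20 = 86
Willow-Ridge-Denton-Thorn-Fenby-Willow: 7+27+29+8+12 = 83
Willow-Ridge-Thorn-Fenby-Denton-Willow: 7+13+8+24+34 = 86
Willow-Ridge-Thorn-Denton-Fenby-Willow: 7+13+29+24+12 = 85
Willow-Fenby-Ridge-Denton-Thorn-Willow: 12+5+27+29+20 = 93
Willow-Fenby-Ridge-Thorn-Denton-Willow: 12+5+13+29+34 = 93
Willow-Fenby-Denton-Ridge-Thorn-Willow: 12+24+27+13+20 = 96
Willow-Fenby-Thorn-Ridge-Denton-Willow: 12+8+13+27+34 = 94
Willow-Denton-Ridge-Fenby-Thorn-Willow: 34+27+5+8+20 = 94
Willow-Denton-Fenby-Ridge-Thorn-Willow: 34+24+5+13+20 = 96
The minimum is 83.
One optimal route: Willow → Ridge → Fenby → Thorn → Denton → Willow (or its reverse).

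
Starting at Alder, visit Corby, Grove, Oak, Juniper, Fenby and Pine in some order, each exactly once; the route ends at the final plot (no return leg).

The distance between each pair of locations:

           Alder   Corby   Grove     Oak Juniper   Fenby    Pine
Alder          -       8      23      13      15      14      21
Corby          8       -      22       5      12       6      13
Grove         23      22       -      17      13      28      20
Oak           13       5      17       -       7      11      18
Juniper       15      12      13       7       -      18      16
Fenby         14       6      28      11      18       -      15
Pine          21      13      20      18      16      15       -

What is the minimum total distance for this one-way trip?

There are 6! = 720 possible orderings.
Alder→Corby→Grove→Oak→Juniper→Fenby→Pine: 8+22+17+7+18+15 = 87
Alder→Corby→Grove→Oak→Juniper→Pine→Fenby: 8+22+17+7+16+15 = 85
Alder→Corby→Grove→Oak→Fenby→Juniper→Pine: 8+22+17+11+18+16 = 92
Alder→Corby→Grove→Oak→Fenby→Pine→Juniper: 8+22+17+11+15+16 = 89
Alder→Corby→Grove→Oak→Pine→Juniper→Fenby: 8+22+17+18+16+18 = 99
Alder→Corby→Grove→Oak→Pine→Fenby→Juniper: 8+22+17+18+15+18 = 98
Alder→Corby→Grove→Juniper→Oak→Fenby→Pine: 8+22+13+7+11+15 = 76
Alder→Corby→Grove→Juniper→Oak→Pine→Fenby: 8+22+13+7+18+15 = 83
… (712 more)
Alder→Corby→Fenby→Oak→Juniper→Grove→Pine: 8+6+11+7+13+20 = 65  ← best
The minimum is 65.
One shortest path: Alder → Corby → Fenby → Oak → Juniper → Grove → Pine.

65 — the minimum one-way total.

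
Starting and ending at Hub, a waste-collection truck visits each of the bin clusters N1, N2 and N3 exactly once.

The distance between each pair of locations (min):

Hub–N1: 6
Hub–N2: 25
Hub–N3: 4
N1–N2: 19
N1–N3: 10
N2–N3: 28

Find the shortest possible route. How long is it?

Hub - N1 - N2 - N3 - Hub: 6+19+28+4 = 57
Hub - N1 - N3 - N2 - Hub: 6+10+28+25 = 69
Hub - N2 - N1 - N3 - Hub: 25+19+10+4 = 58
The minimum is 57.
One optimal route: Hub → N1 → N2 → N3 → Hub (or its reverse).

Shortest round trip = 57 min.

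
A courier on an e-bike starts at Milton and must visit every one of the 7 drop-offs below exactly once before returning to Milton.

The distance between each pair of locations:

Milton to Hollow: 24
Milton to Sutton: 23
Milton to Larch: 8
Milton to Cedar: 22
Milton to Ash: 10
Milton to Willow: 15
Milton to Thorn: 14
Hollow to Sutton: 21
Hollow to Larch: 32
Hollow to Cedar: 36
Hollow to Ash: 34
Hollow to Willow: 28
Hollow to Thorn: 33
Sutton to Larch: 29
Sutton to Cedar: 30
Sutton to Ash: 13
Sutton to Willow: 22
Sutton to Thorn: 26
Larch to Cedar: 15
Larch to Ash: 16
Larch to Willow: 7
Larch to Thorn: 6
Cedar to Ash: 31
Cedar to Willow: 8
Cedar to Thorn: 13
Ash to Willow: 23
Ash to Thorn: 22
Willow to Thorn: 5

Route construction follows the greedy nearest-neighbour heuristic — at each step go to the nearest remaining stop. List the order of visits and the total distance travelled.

Nearest-neighbour total = 128; route Milton → Larch → Thorn → Willow → Cedar → Sutton → Ash → Hollow → Milton.

From Milton: distances to unvisited — Larch=8, Ash=10, Thorn=14, Willow=15, Cedar=22, Sutton=23, Hollow=24. Nearest is Larch (8).
From Larch: distances to unvisited — Thorn=6, Willow=7, Cedar=15, Ash=16, Sutton=29, Hollow=32. Nearest is Thorn (6).
From Thorn: distances to unvisited — Willow=5, Cedar=13, Ash=22, Sutton=26, Hollow=33. Nearest is Willow (5).
From Willow: distances to unvisited — Cedar=8, Sutton=22, Ash=23, Hollow=28. Nearest is Cedar (8).
From Cedar: distances to unvisited — Sutton=30, Ash=31, Hollow=36. Nearest is Sutton (30).
From Sutton: distances to unvisited — Ash=13, Hollow=21. Nearest is Ash (13).
From Ash: distances to unvisited — Hollow=34. Nearest is Hollow (34).
Return Hollow→Milton: 24.
Total = 8 + 6 + 5 + 8 + 30 + 13 + 34 + 24 = 128.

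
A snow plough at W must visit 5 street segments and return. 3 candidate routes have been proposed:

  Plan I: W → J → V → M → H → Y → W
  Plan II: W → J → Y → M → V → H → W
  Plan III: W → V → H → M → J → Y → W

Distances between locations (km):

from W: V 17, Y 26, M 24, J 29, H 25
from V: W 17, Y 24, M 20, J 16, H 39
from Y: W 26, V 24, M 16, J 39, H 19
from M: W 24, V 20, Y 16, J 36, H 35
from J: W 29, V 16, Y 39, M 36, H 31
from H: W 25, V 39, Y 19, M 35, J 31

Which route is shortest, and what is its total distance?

Plan I: 29 + 16 + 20 + 35 + 19 + 26 = 145
Plan II: 29 + 39 + 16 + 20 + 39 + 25 = 168
Plan III: 17 + 39 + 35 + 36 + 39 + 26 = 192

Shortest is Plan I, total 145 km.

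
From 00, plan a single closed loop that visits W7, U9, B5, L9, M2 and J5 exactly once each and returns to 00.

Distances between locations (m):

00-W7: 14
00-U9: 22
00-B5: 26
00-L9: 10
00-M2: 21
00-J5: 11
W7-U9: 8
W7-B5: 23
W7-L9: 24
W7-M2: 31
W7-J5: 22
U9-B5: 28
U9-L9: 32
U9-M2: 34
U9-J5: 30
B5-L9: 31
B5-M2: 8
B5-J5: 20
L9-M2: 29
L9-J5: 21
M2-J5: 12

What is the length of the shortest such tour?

With 6 stops there are 6!/2 = 360 distinct round trips (a route and its reverse cost the same).
00→W7→U9→B5→L9→M2→J5→00: 14+8+28+31+29+12+11 = 133
00→W7→U9→B5→L9→J5→M2→00: 14+8+28+31+21+12+21 = 135
00→W7→U9→B5→M2→L9→J5→00: 14+8+28+8+29+21+11 = 119
00→W7→U9→B5→M2→J5→L9→00: 14+8+28+8+12+21+10 = 101
00→W7→U9→B5→J5→L9→M2→00: 14+8+28+20+21+29+21 = 141
00→W7→U9→B5→J5→M2→L9→00: 14+8+28+20+12+29+10 = 121
00→W7→U9→L9→B5→M2→J5→00: 14+8+32+31+8+12+11 = 116
00→W7→U9→L9→B5→J5→M2→00: 14+8+32+31+20+12+21 = 138
… (352 more)
The minimum is 101.
One optimal route: 00 → W7 → U9 → B5 → M2 → J5 → L9 → 00 (or its reverse).

Shortest round trip = 101 m.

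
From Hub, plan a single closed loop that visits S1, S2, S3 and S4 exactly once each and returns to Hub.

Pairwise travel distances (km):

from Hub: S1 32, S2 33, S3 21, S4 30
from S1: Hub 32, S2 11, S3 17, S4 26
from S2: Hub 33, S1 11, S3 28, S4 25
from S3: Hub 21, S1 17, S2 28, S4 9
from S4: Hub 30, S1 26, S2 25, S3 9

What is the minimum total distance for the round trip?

Shortest round trip = 98 km.

With 4 stops there are 4!/2 = 12 distinct round trips (a route and its reverse cost the same).
Hub → S1 → S2 → S3 → S4 → Hub: 32+11+28+9+30 = 110
Hub → S1 → S2 → S4 → S3 → Hub: 32+11+25+9+21 = 98
Hub → S1 → S3 → S2 → S4 → Hub: 32+17+28+25+30 = 132
Hub → S1 → S3 → S4 → S2 → Hub: 32+17+9+25+33 = 116
Hub → S1 → S4 → S2 → S3 → Hub: 32+26+25+28+21 = 132
Hub → S1 → S4 → S3 → S2 → Hub: 32+26+9+28+33 = 128
Hub → S2 → S1 → S3 → S4 → Hub: 33+11+17+9+30 = 100
Hub → S2 → S1 → S4 → S3 → Hub: 33+11+26+9+21 = 100
Hub → S2 → S3 → S1 → S4 → Hub: 33+28+17+26+30 = 134
Hub → S2 → S4 → S1 → S3 → Hub: 33+25+26+17+21 = 122
Hub → S3 → S1 → S2 → S4 → Hub: 21+17+11+25+30 = 104
Hub → S3 → S2 → S1 → S4 → Hub: 21+28+11+26+30 = 116
The minimum is 98.
One optimal route: Hub → S1 → S2 → S4 → S3 → Hub (or its reverse).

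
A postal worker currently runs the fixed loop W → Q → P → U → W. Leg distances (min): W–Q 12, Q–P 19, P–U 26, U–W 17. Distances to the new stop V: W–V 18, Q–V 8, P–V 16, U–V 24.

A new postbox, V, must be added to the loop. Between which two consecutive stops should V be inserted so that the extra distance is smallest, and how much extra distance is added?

Insertion cost between consecutive stops i–j is d(i,V) + d(V,j) − d(i,j):
  between W and Q: 18 + 8 − 12 = 14
  between Q and P: 8 + 16 − 19 = 5
  between P and U: 16 + 24 − 26 = 14
  between U and W: 24 + 18 − 17 = 25
Cheapest insertion is between Q and P, adding 5.
New total = 74 + 5 = 79.

+5 min — insert V between Q and P.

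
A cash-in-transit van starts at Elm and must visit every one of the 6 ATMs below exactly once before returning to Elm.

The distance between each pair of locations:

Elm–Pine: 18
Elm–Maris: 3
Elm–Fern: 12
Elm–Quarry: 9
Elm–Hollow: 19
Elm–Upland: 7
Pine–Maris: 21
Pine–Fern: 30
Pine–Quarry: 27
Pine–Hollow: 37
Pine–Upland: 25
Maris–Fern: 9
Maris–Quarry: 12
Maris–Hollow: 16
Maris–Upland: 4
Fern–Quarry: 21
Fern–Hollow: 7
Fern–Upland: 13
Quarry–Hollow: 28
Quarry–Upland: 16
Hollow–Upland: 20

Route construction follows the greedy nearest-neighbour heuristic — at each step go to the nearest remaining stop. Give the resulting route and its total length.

Elm → [Maris:3 / Upland:7 / Quarry:9 / Fern:12 / Pine:18 / Hollow:19] → Maris (3)
Maris → [Upland:4 / Fern:9 / Quarry:12 / Hollow:16 / Pine:21] → Upland (4)
Upland → [Fern:13 / Quarry:16 / Hollow:20 / Pine:25] → Fern (13)
Fern → [Hollow:7 / Quarry:21 / Pine:30] → Hollow (7)
Hollow → [Quarry:28 / Pine:37] → Quarry (28)
Quarry → [Pine:27] → Pine (27)
Return Pine→Elm: 18.
Total = 3 + 4 + 13 + 7 + 28 + 27 + 18 = 100.

Nearest-neighbour total = 100; route Elm → Maris → Upland → Fern → Hollow → Quarry → Pine → Elm.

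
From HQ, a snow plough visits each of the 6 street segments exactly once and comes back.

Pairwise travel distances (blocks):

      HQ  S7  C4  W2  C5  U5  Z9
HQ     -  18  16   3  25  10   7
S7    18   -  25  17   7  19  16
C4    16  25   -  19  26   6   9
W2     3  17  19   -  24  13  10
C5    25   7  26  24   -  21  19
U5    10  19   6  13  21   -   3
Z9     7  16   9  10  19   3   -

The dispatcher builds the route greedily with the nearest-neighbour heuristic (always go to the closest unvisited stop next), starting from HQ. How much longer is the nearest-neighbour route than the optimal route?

Excess over optimum: 10 blocks.

HQ: W2=3, Z9=7, U5=10, C4=16, S7=18, C5=25 ⇒ W2
W2: Z9=10, U5=13, S7=17, C4=19, C5=24 ⇒ Z9
Z9: U5=3, C4=9, S7=16, C5=19 ⇒ U5
U5: C4=6, S7=19, C5=21 ⇒ C4
C4: S7=25, C5=26 ⇒ S7
S7: C5=7 ⇒ C5
NN route HQ → W2 → Z9 → U5 → C4 → S7 → C5 → HQ costs 79.
Optimal: HQ → W2 → S7 → C5 → C4 → U5 → Z9 → HQ costs 69 (by enumerating all 360 distinct tours).
Excess = 79 − 69 = 10.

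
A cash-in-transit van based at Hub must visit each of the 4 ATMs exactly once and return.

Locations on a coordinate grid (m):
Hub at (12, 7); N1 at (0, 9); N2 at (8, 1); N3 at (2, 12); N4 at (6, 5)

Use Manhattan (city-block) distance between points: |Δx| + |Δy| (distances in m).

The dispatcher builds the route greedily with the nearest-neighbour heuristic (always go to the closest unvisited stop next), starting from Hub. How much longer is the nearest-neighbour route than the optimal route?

Hub: N4=8, N2=10, N1=14, N3=15 ⇒ N4
N4: N2=6, N1=10, N3=11 ⇒ N2
N2: N1=16, N3=17 ⇒ N1
N1: N3=5 ⇒ N3
NN route Hub → N4 → N2 → N1 → N3 → Hub costs 50.
Optimal: Hub → N1 → N3 → N4 → N2 → Hub costs 46 (by enumerating all 12 distinct tours).
Excess = 50 − 46 = 4.

4 m longer than the optimal tour.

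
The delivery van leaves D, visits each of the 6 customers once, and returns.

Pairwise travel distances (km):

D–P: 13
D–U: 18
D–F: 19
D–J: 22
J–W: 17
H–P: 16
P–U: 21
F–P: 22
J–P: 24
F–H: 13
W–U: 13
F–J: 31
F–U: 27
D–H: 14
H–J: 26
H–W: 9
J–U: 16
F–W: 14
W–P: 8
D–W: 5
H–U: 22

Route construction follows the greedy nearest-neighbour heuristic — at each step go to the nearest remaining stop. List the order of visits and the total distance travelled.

Nearest-neighbour total = 107 km; route D → W → P → H → F → U → J → D.

From D: distances to unvisited — W=5, P=13, H=14, U=18, F=19, J=22. Nearest is W (5).
From W: distances to unvisited — P=8, H=9, U=13, F=14, J=17. Nearest is P (8).
From P: distances to unvisited — H=16, U=21, F=22, J=24. Nearest is H (16).
From H: distances to unvisited — F=13, U=22, J=26. Nearest is F (13).
From F: distances to unvisited — U=27, J=31. Nearest is U (27).
From U: distances to unvisited — J=16. Nearest is J (16).
Return J→D: 22.
Total = 5 + 8 + 16 + 13 + 27 + 16 + 22 = 107.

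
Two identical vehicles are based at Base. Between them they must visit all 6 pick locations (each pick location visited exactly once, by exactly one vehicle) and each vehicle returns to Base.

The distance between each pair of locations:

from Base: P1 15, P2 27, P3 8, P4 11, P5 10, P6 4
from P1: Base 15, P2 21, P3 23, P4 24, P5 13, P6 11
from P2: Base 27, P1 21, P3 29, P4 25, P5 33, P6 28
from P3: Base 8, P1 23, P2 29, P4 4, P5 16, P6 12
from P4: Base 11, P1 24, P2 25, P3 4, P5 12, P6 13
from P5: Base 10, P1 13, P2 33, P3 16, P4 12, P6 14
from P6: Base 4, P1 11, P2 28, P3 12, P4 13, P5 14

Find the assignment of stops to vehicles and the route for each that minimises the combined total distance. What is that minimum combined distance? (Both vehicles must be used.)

89 — the smallest possible combined total.

There are 2^5 − 1 = 31 ways to divide the 6 stops into two non-empty groups. For each, the best each vehicle can do is its own shortest tour through its group:
  {P1} + {P2, P3, P4, P5, P6}: 30 + 87 = 117
  {P2} + {P1, P3, P4, P5, P6}: 54 + 52 = 106
  {P1, P2} + {P3, P4, P5, P6}: 63 + 42 = 105
  {P3} + {P1, P2, P4, P5, P6}: 16 + 83 = 99
  {P1, P3} + {P2, P4, P5, P6}: 46 + 79 = 125
  {P2, P3} + {P1, P4, P5, P6}: 64 + 51 = 115
  … (31 splits in total)
  {P1, P2, P3, P4, P5} + {P6}: 81 + 8 = 89  ← best
Best: vehicle 1 Base → P3 → P4 → P2 → P1 → P5 → Base = 81; vehicle 2 Base → P6 → Base = 8; combined 89.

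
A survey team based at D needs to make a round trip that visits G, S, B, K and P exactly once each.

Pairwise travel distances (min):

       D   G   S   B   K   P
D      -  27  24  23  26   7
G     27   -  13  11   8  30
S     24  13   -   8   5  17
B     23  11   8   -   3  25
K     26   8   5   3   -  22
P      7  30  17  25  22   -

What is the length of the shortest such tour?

Minimum total distance: 70 min.

There are 60 distinct closed tours to check (reversals are equivalent).
D - G - S - B - K - P - D: 27+13+8+3+22+7 = 80
D - G - S - B - P - K - D: 27+13+8+25+22+26 = 121
D - G - S - K - B - P - D: 27+13+5+3+25+7 = 80
D - G - S - K - P - B - D: 27+13+5+22+25+23 = 115
D - G - S - P - B - K - D: 27+13+17+25+3+26 = 111
D - G - S - P - K - B - D: 27+13+17+22+3+23 = 105
D - G - B - S - K - P - D: 27+11+8+5+22+7 = 80
D - G - B - S - P - K - D: 27+11+8+17+22+26 = 111
D - G - B - K - S - P - D: 27+11+3+5+17+7 = 70
D - G - B - K - P - S - D: 27+11+3+22+17+24 = 104
D - G - B - P - S - K - D: 27+11+25+17+5+26 = 111
D - G - B - P - K - S - D: 27+11+25+22+5+24 = 114
D - G - K - S - B - P - D: 27+8+5+8+25+7 = 80
D - G - K - S - P - B - D: 27+8+5+17+25+23 = 105
… (46 more)
The minimum is 70.
One optimal route: D → G → B → K → S → P → D (or its reverse).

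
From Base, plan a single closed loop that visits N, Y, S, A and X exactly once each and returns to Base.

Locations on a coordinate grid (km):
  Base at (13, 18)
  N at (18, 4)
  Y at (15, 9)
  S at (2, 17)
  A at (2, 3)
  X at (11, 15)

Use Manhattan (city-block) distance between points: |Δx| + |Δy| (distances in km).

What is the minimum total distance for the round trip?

With 5 stops there are 5!/2 = 60 distinct round trips (a route and its reverse cost the same).
Base - N - Y - S - A - X - Base: 19+8+21+14+21+5 = 88
Base - N - Y - S - X - A - Base: 19+8+21+11+21+26 = 106
Base - N - Y - A - S - X - Base: 19+8+19+14+11+5 = 76
Base - N - Y - A - X - S - Base: 19+8+19+21+11+12 = 90
Base - N - Y - X - S - A - Base: 19+8+10+11+14+26 = 88
Base - N - Y - X - A - S - Base: 19+8+10+21+14+12 = 84
Base - N - S - Y - A - X - Base: 19+29+21+19+21+5 = 114
Base - N - S - Y - X - A - Base: 19+29+21+10+21+26 = 126
Base - N - S - A - Y - X - Base: 19+29+14+19+10+5 = 96
Base - N - S - A - X - Y - Base: 19+29+14+21+10+11 = 104
Base - N - S - X - Y - A - Base: 19+29+11+10+19+26 = 114
Base - N - S - X - A - Y - Base: 19+29+11+21+19+11 = 110
Base - N - A - Y - S - X - Base: 19+17+19+21+11+5 = 92
Base - N - A - Y - X - S - Base: 19+17+19+10+11+12 = 88
… (46 more)
Base - Y - N - A - S - X - Base: 11+8+17+14+11+5 = 66  ← best
The minimum is 66.
One optimal route: Base → Y → N → A → S → X → Base (or its reverse).

Minimum total distance: 66 km.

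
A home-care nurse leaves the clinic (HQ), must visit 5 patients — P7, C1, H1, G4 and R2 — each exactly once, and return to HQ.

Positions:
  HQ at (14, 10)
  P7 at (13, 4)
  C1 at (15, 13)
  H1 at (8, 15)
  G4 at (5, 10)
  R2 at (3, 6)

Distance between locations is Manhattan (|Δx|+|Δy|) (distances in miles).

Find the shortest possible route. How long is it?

46 miles — the shortest possible round trip.

HQ - P7 - C1 - H1 - G4 - R2 - HQ: 7+11+9+8+6+15 = 56
HQ - P7 - C1 - H1 - R2 - G4 - HQ: 7+11+9+14+6+9 = 56
HQ - P7 - C1 - G4 - H1 - R2 - HQ: 7+11+13+8+14+15 = 68
HQ - P7 - C1 - G4 - R2 - H1 - HQ: 7+11+13+6+14+11 = 62
HQ - P7 - C1 - R2 - H1 - G4 - HQ: 7+11+19+14+8+9 = 68
HQ - P7 - C1 - R2 - G4 - H1 - HQ: 7+11+19+6+8+11 = 62
HQ - P7 - H1 - C1 - G4 - R2 - HQ: 7+16+9+13+6+15 = 66
HQ - P7 - H1 - C1 - R2 - G4 - HQ: 7+16+9+19+6+9 = 66
HQ - P7 - H1 - G4 - C1 - R2 - HQ: 7+16+8+13+19+15 = 78
HQ - P7 - H1 - G4 - R2 - C1 - HQ: 7+16+8+6+19+4 = 60
HQ - P7 - H1 - R2 - C1 - G4 - HQ: 7+16+14+19+13+9 = 78
HQ - P7 - H1 - R2 - G4 - C1 - HQ: 7+16+14+6+13+4 = 60
HQ - P7 - G4 - C1 - H1 - R2 - HQ: 7+14+13+9+14+15 = 72
HQ - P7 - G4 - C1 - R2 - H1 - HQ: 7+14+13+19+14+11 = 78
… (46 more)
HQ - P7 - R2 - G4 - H1 - C1 - HQ: 7+12+6+8+9+4 = 46  ← best
The minimum is 46.
One optimal route: HQ → P7 → R2 → G4 → H1 → C1 → HQ (or its reverse).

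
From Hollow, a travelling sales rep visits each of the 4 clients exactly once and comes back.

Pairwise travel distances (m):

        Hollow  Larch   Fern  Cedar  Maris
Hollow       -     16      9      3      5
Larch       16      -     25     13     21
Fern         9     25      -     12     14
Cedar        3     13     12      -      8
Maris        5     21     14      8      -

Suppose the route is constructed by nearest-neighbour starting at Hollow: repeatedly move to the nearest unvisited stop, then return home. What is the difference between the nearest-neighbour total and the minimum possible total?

Hollow: Cedar=3, Maris=5, Fern=9, Larch=16 ⇒ Cedar
Cedar: Maris=8, Fern=12, Larch=13 ⇒ Maris
Maris: Fern=14, Larch=21 ⇒ Fern
Fern: Larch=25 ⇒ Larch
NN route Hollow → Cedar → Maris → Fern → Larch → Hollow costs 66.
Optimal: Hollow → Larch → Cedar → Fern → Maris → Hollow costs 60 (by enumerating all 12 distinct tours).
Excess = 66 − 60 = 6.

6 m longer than the optimal tour.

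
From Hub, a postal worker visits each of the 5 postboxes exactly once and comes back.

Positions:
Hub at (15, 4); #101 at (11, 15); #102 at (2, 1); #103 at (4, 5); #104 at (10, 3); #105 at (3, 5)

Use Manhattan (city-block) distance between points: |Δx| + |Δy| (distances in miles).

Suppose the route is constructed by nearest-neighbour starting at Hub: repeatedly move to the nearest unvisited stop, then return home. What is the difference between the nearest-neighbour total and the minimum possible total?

Excess over optimum: 4 miles.

From Hub: #104=6, #103=12, #105=13, #101=15, #102=16 → choose #104 (6).
From #104: #103=8, #105=9, #102=10, #101=13 → choose #103 (8).
From #103: #105=1, #102=6, #101=17 → choose #105 (1).
From #105: #102=5, #101=18 → choose #102 (5).
From #102: #101=23 → choose #101 (23).
NN route Hub → #104 → #103 → #105 → #102 → #101 → Hub costs 58.
Optimal: Hub → #101 → #103 → #105 → #102 → #104 → Hub costs 54 (by enumerating all 60 distinct tours).
Excess = 58 − 54 = 4.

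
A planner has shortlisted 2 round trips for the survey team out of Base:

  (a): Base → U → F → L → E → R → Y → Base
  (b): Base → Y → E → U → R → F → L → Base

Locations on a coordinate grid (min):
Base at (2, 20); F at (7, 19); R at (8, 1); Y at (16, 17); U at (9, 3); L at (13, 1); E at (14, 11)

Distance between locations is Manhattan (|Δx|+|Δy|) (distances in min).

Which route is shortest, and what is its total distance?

Shortest is (b), total 114 min.

(a): 24 + 18 + 24 + 11 + 16 + 24 + 17 = 134
(b): 17 + 8 + 13 + 3 + 19 + 24 + 30 = 114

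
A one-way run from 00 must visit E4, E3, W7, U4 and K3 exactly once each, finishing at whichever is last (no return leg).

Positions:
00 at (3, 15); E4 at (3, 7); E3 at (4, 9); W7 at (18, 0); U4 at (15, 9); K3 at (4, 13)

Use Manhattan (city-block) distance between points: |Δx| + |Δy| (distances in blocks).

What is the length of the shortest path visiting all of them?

There are 5! = 120 possible orderings.
00 → E4 → E3 → W7 → U4 → K3: 8+3+23+12+15 = 61
00 → E4 → E3 → W7 → K3 → U4: 8+3+23+27+15 = 76
00 → E4 → E3 → U4 → W7 → K3: 8+3+11+12+27 = 61
00 → E4 → E3 → U4 → K3 → W7: 8+3+11+15+27 = 64
00 → E4 → E3 → K3 → W7 → U4: 8+3+4+27+12 = 54
00 → E4 → E3 → K3 → U4 → W7: 8+3+4+15+12 = 42
00 → E4 → W7 → E3 → U4 → K3: 8+22+23+11+15 = 79
00 → E4 → W7 → E3 → K3 → U4: 8+22+23+4+15 = 72
00 → E4 → W7 → U4 → E3 → K3: 8+22+12+11+4 = 57
00 → E4 → W7 → U4 → K3 → E3: 8+22+12+15+4 = 61
00 → E4 → W7 → K3 → E3 → U4: 8+22+27+4+11 = 72
00 → E4 → W7 → K3 → U4 → E3: 8+22+27+15+11 = 83
00 → E4 → U4 → E3 → W7 → K3: 8+14+11+23+27 = 83
00 → E4 → U4 → E3 → K3 → W7: 8+14+11+4+27 = 64
… (106 more)
00 → K3 → E4 → E3 → U4 → W7: 3+7+3+11+12 = 36  ← best
The minimum is 36.
One shortest path: 00 → K3 → E4 → E3 → U4 → W7.

36 blocks — the minimum one-way total.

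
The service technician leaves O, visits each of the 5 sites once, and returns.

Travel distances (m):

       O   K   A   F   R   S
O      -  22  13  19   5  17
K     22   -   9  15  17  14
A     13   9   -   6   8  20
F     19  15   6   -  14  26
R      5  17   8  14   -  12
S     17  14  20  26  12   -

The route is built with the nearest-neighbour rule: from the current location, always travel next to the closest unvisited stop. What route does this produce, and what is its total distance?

At O the remaining stops are R 5, A 13, S 17, F 19, K 22; go to R.
At R the remaining stops are A 8, S 12, F 14, K 17; go to A.
At A the remaining stops are F 6, K 9, S 20; go to F.
At F the remaining stops are K 15, S 26; go to K.
At K the remaining stops are S 14; go to S.
Return S→O: 17.
Total = 5 + 8 + 6 + 15 + 14 + 17 = 65.

Nearest-neighbour total = 65 m; route O → R → A → F → K → S → O.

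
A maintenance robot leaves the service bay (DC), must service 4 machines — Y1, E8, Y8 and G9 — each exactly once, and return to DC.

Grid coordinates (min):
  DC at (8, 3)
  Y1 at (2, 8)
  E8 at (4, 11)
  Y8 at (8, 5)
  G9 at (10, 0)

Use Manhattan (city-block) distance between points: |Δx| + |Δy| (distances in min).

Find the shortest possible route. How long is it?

DC→Y1→E8→Y8→G9→DC: 11+5+10+7+5 = 38
DC→Y1→E8→G9→Y8→DC: 11+5+17+7+2 = 42
DC→Y1→Y8→E8→G9→DC: 11+9+10+17+5 = 52
DC→Y1→Y8→G9→E8→DC: 11+9+7+17+12 = 56
DC→Y1→G9→E8→Y8→DC: 11+16+17+10+2 = 56
DC→Y1→G9→Y8→E8→DC: 11+16+7+10+12 = 56
DC→E8→Y1→Y8→G9→DC: 12+5+9+7+5 = 38
DC→E8→Y1→G9→Y8→DC: 12+5+16+7+2 = 42
DC→E8→Y8→Y1→G9→DC: 12+10+9+16+5 = 52
DC→E8→G9→Y1→Y8→DC: 12+17+16+9+2 = 56
DC→Y8→Y1→E8→G9→DC: 2+9+5+17+5 = 38
DC→Y8→E8→Y1→G9→DC: 2+10+5+16+5 = 38
The minimum is 38.
One optimal route: DC → Y1 → E8 → Y8 → G9 → DC (or its reverse).

38 min — the shortest possible round trip.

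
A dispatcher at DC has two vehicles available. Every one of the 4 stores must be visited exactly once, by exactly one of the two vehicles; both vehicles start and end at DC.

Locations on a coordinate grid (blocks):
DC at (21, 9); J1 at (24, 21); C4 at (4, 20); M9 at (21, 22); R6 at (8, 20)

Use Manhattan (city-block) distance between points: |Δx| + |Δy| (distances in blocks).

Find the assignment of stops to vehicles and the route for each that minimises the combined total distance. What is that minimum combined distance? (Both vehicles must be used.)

There are 2^3 − 1 = 7 ways to divide the 4 stops into two non-empty groups. For each, the best each vehicle can do is its own shortest tour through its group:
  {J1} + {C4, M9, R6}: 30 + 60 = 90
  {C4} + {J1, M9, R6}: 56 + 58 = 114
  {J1, C4} + {M9, R6}: 64 + 52 = 116
  {M9} + {J1, C4, R6}: 26 + 64 = 90
  {J1, M9} + {C4, R6}: 32 + 56 = 88
  {C4, M9} + {J1, R6}: 60 + 56 = 116
  … (7 splits in total)
Best: vehicle 1 DC → J1 → M9 → DC = 32; vehicle 2 DC → C4 → R6 → DC = 56; combined 88.

88 blocks — the smallest possible combined total.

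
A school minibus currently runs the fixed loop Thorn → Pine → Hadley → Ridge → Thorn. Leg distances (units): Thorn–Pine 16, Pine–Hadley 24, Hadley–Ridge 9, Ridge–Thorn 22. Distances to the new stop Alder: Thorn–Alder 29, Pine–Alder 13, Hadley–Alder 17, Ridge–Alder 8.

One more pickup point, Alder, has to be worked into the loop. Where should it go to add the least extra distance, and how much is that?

Insertion cost between consecutive stops i–j is d(i,Alder) + d(Alder,j) − d(i,j):
  between Thorn and Pine: 29 + 13 − 16 = 26
  between Pine and Hadley: 13 + 17 − 24 = 6
  between Hadley and Ridge: 17 + 8 − 9 = 16
  between Ridge and Thorn: 8 + 29 − 22 = 15
Cheapest insertion is between Pine and Hadley, adding 6.
New total = 71 + 6 = 77.

Minimum extra distance: 6, inserting Alder between Pine and Hadley.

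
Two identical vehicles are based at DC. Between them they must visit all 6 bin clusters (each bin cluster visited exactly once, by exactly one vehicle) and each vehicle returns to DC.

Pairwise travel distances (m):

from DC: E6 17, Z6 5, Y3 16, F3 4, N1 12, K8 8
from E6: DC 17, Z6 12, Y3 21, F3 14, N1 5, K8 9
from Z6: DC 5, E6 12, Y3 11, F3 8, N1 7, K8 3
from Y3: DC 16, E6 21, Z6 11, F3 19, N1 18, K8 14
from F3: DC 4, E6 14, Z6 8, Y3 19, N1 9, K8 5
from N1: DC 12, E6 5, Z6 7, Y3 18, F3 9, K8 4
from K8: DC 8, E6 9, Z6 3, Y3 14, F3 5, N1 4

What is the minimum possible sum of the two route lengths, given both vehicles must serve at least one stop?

Check every non-empty split of the stops between the two vehicles; for each half take its own optimal tour:
  {E6} + {Z6, Y3, F3, N1, K8}: 34 + 47 = 81
  {Z6} + {E6, Y3, F3, N1, K8}: 10 + 55 = 65
  {E6, Z6} + {Y3, F3, N1, K8}: 34 + 47 = 81
  {Y3} + {E6, Z6, F3, N1, K8}: 32 + 35 = 67
  {E6, Y3} + {Z6, F3, N1, K8}: 54 + 25 = 79
  {Z6, Y3} + {E6, F3, N1, K8}: 32 + 35 = 67
  … (31 splits in total)
  {F3} + {E6, Z6, Y3, N1, K8}: 8 + 54 = 62  ← best
Best: vehicle 1 DC → F3 → DC = 8; vehicle 2 DC → Z6 → Y3 → E6 → N1 → K8 → DC = 54; combined 62.

62 m — the smallest possible combined total.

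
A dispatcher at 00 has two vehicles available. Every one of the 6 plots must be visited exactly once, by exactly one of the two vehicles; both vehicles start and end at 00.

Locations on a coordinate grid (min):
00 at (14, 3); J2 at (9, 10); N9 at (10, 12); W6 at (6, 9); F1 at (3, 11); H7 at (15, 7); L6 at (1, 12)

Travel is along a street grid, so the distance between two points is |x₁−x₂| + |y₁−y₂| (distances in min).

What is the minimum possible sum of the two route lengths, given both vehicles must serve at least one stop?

Check every non-empty split of the stops between the two vehicles; for each half take its own optimal tour:
  {J2} + {N9, W6, F1, H7, L6}: 24 + 46 = 70
  {N9} + {J2, W6, F1, H7, L6}: 26 + 46 = 72
  {J2, N9} + {W6, F1, H7, L6}: 28 + 46 = 74
  {W6} + {J2, N9, F1, H7, L6}: 28 + 46 = 74
  {J2, W6} + {N9, F1, H7, L6}: 30 + 46 = 76
  {N9, W6} + {J2, F1, H7, L6}: 34 + 46 = 80
  … (31 splits in total)
  {H7} + {J2, N9, W6, F1, L6}: 10 + 46 = 56  ← best
Best: vehicle 1 00 → H7 → 00 = 10; vehicle 2 00 → J2 → N9 → L6 → F1 → W6 → 00 = 46; combined 56.

Minimum combined distance: 56 min.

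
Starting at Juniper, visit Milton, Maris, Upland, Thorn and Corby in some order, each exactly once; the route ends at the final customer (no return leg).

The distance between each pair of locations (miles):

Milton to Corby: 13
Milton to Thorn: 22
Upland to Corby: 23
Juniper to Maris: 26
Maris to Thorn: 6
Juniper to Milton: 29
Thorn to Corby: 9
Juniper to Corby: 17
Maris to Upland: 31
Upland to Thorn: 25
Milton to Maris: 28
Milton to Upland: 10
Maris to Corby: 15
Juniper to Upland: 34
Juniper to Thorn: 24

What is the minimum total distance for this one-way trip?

There are 5! = 120 possible orderings.
Juniper → Milton → Maris → Upland → Thorn → Corby: 29+28+31+25+9 = 122
Juniper → Milton → Maris → Upland → Corby → Thorn: 29+28+31+23+9 = 120
Juniper → Milton → Maris → Thorn → Upland → Corby: 29+28+6+25+23 = 111
Juniper → Milton → Maris → Thorn → Corby → Upland: 29+28+6+9+23 = 95
Juniper → Milton → Maris → Corby → Upland → Thorn: 29+28+15+23+25 = 120
Juniper → Milton → Maris → Corby → Thorn → Upland: 29+28+15+9+25 = 106
Juniper → Milton → Upland → Maris → Thorn → Corby: 29+10+31+6+9 = 85
Juniper → Milton → Upland → Maris → Corby → Thorn: 29+10+31+15+9 = 94
Juniper → Milton → Upland → Thorn → Maris → Corby: 29+10+25+6+15 = 85
Juniper → Milton → Upland → Thorn → Corby → Maris: 29+10+25+9+15 = 88
Juniper → Milton → Upland → Corby → Maris → Thorn: 29+10+23+15+6 = 83
Juniper → Milton → Upland → Corby → Thorn → Maris: 29+10+23+9+6 = 77
Juniper → Milton → Thorn → Maris → Upland → Corby: 29+22+6+31+23 = 111
Juniper → Milton → Thorn → Maris → Corby → Upland: 29+22+6+15+23 = 95
… (106 more)
Juniper → Maris → Thorn → Corby → Milton → Upland: 26+6+9+13+10 = 64  ← best
The minimum is 64.
One shortest path: Juniper → Maris → Thorn → Corby → Milton → Upland.

Minimum one-way distance = 64 miles.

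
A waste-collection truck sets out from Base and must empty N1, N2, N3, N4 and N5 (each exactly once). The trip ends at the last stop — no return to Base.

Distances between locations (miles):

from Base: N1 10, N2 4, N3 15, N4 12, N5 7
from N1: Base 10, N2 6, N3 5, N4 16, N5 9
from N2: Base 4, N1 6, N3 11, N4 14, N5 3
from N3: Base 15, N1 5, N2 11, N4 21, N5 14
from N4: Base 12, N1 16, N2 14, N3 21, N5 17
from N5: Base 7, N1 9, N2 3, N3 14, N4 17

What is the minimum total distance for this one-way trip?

There are 5! = 120 possible orderings.
Base - N1 - N2 - N3 - N4 - N5: 10+6+11+21+17 = 65
Base - N1 - N2 - N3 - N5 - N4: 10+6+11+14+17 = 58
Base - N1 - N2 - N4 - N3 - N5: 10+6+14+21+14 = 65
Base - N1 - N2 - N4 - N5 - N3: 10+6+14+17+14 = 61
Base - N1 - N2 - N5 - N3 - N4: 10+6+3+14+21 = 54
Base - N1 - N2 - N5 - N4 - N3: 10+6+3+17+21 = 57
Base - N1 - N3 - N2 - N4 - N5: 10+5+11+14+17 = 57
Base - N1 - N3 - N2 - N5 - N4: 10+5+11+3+17 = 46
Base - N1 - N3 - N4 - N2 - N5: 10+5+21+14+3 = 53
Base - N1 - N3 - N4 - N5 - N2: 10+5+21+17+3 = 56
Base - N1 - N3 - N5 - N2 - N4: 10+5+14+3+14 = 46
Base - N1 - N3 - N5 - N4 - N2: 10+5+14+17+14 = 60
Base - N1 - N4 - N2 - N3 - N5: 10+16+14+11+14 = 65
Base - N1 - N4 - N2 - N5 - N3: 10+16+14+3+14 = 57
… (106 more)
Base - N2 - N5 - N1 - N3 - N4: 4+3+9+5+21 = 42  ← best
The minimum is 42.
One shortest path: Base → N2 → N5 → N1 → N3 → N4.

Minimum one-way distance = 42 miles.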